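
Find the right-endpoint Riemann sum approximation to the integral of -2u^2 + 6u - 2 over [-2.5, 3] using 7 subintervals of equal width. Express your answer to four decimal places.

Δu = (3 − (-2.5))/7 = 11/14.
Right endpoints: -12/7, -13/14, -1/7, 9/14, 10/7, 31/14, 3.
f(-12/7) = -890/49, f(-13/14) = -911/98, f(-1/7) = -142/49, f(9/14) = 101/98, f(10/7) = 122/49, f(31/14) = 145/98, f(3) = -2.
Sum = Δu · [f(-12/7) + f(-13/14) + f(-1/7) + ...].
Sum ≈ -21.4949.

-21.4949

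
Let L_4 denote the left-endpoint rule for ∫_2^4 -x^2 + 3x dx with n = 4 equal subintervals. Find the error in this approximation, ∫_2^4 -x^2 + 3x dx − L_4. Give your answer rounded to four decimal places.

Exact integral: ∫_2^4 f(x) dx ≈ -0.666667.
L_4 = 0.75.
Error ≈ -0.666667 − 0.75 ≈ -1.4167.

-1.4167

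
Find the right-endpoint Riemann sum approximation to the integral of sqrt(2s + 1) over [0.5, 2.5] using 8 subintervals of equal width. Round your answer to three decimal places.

Δs = (2.5 − 0.5)/8 = 0.25.
Right endpoints: 0.75, 1, 1.25, 1.5, 1.75, 2, 2.25, 2.5.
f(0.75) ≈ 1.581, f(1) ≈ 1.732, f(1.25) ≈ 1.871, f(1.5) ≈ 2.000, f(1.75) ≈ 2.121, f(2) ≈ 2.236, f(2.25) ≈ 2.345, f(2.5) ≈ 2.449.
Sum = Δs · [f(0.75) + f(1) + f(1.25) + ...].
Sum ≈ 4.084.

4.084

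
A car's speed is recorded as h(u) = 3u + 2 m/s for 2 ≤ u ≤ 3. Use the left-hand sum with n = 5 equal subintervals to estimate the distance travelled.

9.2

Δu = (3 − 2)/5 = 0.2.
Left endpoints: 2, 2.2, 2.4, 2.6, 2.8.
h(2) = 8, h(2.2) = 8.6, h(2.4) = 9.2, h(2.6) = 9.8, h(2.8) = 10.4.
Sum = Δu · [h(2) + h(2.2) + h(2.4) + h(2.6) + h(2.8)].
Sum = 9.2.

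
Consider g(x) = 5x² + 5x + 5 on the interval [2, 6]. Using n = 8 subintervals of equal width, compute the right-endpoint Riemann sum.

Δx = (6 − 2)/8 = 0.5.
Right endpoints: 2.5, 3, 3.5, 4, 4.5, 5, 5.5, 6.
g(2.5) = 48.75, g(3) = 65, g(3.5) = 83.75, g(4) = 105, g(4.5) = 128.75, g(5) = 155, g(5.5) = 183.75, g(6) = 215.
Sum = Δx · [g(2.5) + g(3) + g(3.5) + ...].
Sum = 492.5.

492.5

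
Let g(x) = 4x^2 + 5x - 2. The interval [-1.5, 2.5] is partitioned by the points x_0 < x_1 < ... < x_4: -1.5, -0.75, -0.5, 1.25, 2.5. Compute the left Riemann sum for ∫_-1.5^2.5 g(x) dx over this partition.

5.75

Subinterval widths: 0.75, 0.25, 1.75, 1.25.
Left endpoints: -1.5, -0.75, -0.5, 1.25.
g(-1.5) = -0.5, g(-0.75) = -3.5, g(-0.5) = -3.5, g(1.25) = 10.5.
Sum = Σ Δx_i · g(x_i).
Sum = 5.75.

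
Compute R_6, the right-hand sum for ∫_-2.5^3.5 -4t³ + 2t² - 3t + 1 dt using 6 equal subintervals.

Δt = (3.5 − (-2.5))/6 = 1.
Right endpoints: -1.5, -0.5, 0.5, 1.5, 2.5, 3.5.
f(-1.5) = 23.5, f(-0.5) = 3.5, f(0.5) = -0.5, f(1.5) = -12.5, f(2.5) = -56.5, f(3.5) = -156.5.
Sum = Δt · [f(-1.5) + f(-0.5) + f(0.5) + ...].
Sum = -199.

-199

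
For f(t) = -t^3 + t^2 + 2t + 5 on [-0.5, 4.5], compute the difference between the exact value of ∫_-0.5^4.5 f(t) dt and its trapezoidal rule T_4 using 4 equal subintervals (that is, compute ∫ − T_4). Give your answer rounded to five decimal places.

Exact integral: ∫_-0.5^4.5 f(t) dt ≈ -27.0833333.
T_4 = -33.59375.
Error ≈ -27.0833333 − (-33.59375) ≈ 6.51042.

6.51042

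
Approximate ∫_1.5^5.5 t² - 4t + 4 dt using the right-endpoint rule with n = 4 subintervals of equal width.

Δt = (5.5 − 1.5)/4 = 1.
Right endpoints: 2.5, 3.5, 4.5, 5.5.
f(2.5) = 0.25, f(3.5) = 2.25, f(4.5) = 6.25, f(5.5) = 12.25.
Sum = Δt · [f(2.5) + f(3.5) + f(4.5) + f(5.5)].
Sum = 21.

21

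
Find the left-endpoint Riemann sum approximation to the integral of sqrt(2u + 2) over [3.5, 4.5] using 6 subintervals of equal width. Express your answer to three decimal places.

3.134

Δu = (4.5 − 3.5)/6 = 1/6.
Left endpoints: 3.5, 11/3, 23/6, 4, 25/6, 13/3.
f(3.5) ≈ 3.000, f(11/3) ≈ 3.055, f(23/6) ≈ 3.109, f(4) ≈ 3.162, f(25/6) ≈ 3.215, f(13/3) ≈ 3.266.
Sum = Δu · [f(3.5) + f(11/3) + f(23/6) + ...].
Sum ≈ 3.134.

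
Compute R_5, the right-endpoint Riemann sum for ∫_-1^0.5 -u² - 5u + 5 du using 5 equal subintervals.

7.965

Δu = (0.5 − (-1))/5 = 0.3.
Right endpoints: -0.7, -0.4, -0.1, 0.2, 0.5.
f(-0.7) = 8.01, f(-0.4) = 6.84, f(-0.1) = 5.49, f(0.2) = 3.96, f(0.5) = 2.25.
Sum = Δu · [f(-0.7) + f(-0.4) + f(-0.1) + f(0.2) + f(0.5)].
Sum = 7.965.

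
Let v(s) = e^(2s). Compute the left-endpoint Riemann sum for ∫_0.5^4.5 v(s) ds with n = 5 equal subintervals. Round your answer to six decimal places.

1639.321873

Δs = (4.5 − 0.5)/5 = 0.8.
Left endpoints: 0.5, 1.3, 2.1, 2.9, 3.7.
v(0.5) ≈ 2.718282, v(1.3) ≈ 13.463738, v(2.1) ≈ 66.686331, v(2.9) ≈ 330.299560, v(3.7) ≈ 1635.984430.
Sum = Δs · [v(0.5) + v(1.3) + v(2.1) + v(2.9) + v(3.7)].
Sum ≈ 1639.321873.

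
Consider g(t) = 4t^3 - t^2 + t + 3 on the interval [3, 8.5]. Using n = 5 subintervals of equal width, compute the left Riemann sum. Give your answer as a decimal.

3806.99

Δt = (8.5 − 3)/5 = 1.1.
Left endpoints: 3, 4.1, 5.2, 6.3, 7.4.
g(3) = 105, g(4.1) = 265.974, g(5.2) = 543.592, g(6.3) = 969.798, g(7.4) = 1576.536.
Sum = Δt · [g(3) + g(4.1) + g(5.2) + g(6.3) + g(7.4)].
Sum = 3806.99.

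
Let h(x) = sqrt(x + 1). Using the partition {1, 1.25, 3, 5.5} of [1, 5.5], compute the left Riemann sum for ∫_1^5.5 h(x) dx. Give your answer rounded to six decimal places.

7.978553

Subinterval widths: 0.25, 1.75, 2.5.
Left endpoints: 1, 1.25, 3.
h(1) ≈ 1.414214, h(1.25) ≈ 1.500000, h(3) ≈ 2.000000.
Sum = Σ Δx_i · h(x_i).
Sum ≈ 7.978553.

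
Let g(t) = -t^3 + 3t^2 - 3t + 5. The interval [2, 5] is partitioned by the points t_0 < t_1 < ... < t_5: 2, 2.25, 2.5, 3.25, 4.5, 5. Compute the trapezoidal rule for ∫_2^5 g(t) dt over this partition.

-55.20703125

Subinterval widths: 0.25, 0.25, 0.75, 1.25, 0.5.
g(2) = 3, g(2.25) = 2.046875, g(2.5) = 0.625, g(3.25) = -7.390625, g(4.5) = -38.875, g(5) = -60.
On each subinterval the trapezoid contributes (Δt_i/2)·[g(t_{i-1}) + g(t_i)].
Sum = -55.20703125.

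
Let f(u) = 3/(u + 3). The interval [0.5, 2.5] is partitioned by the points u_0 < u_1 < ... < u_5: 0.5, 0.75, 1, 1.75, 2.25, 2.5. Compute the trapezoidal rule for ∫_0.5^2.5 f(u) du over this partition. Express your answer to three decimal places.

Subinterval widths: 0.25, 0.25, 0.75, 0.5, 0.25.
f(0.5) = 6/7, f(0.75) = 0.8, f(1) = 0.75, f(1.75) = 12/19, f(2.25) = 4/7, f(2.5) = 6/11.
On each subinterval the trapezoid contributes (Δu_i/2)·[f(u_{i-1}) + f(u_i)].
Sum ≈ 1.359.

1.359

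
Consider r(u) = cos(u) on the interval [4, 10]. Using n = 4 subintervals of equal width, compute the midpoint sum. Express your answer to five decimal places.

0.23412

Δu = (10 − 4)/4 = 1.5.
Midpoints: 4.75, 6.25, 7.75, 9.25.
r(4.75) ≈ 0.03760, r(6.25) ≈ 0.99945, r(7.75) ≈ 0.10379, r(9.25) ≈ -0.98477.
Sum = Δu · [r(4.75) + r(6.25) + r(7.75) + r(9.25)].
Sum ≈ 0.23412.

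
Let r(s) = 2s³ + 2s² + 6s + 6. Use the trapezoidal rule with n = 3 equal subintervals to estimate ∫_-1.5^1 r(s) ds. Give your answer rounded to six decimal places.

12.280093

Δs = (1 − (-1.5))/3 = 5/6.
r(-1.5) = -5.25, r(-2/3) = 62/27, r(1/6) = 763/108, r(1) = 16.
T_3 = (Δs/2)·[r(s_0) + 2r(s_1) + 2r(s_2) + r(s_3)].
Sum ≈ 12.280093.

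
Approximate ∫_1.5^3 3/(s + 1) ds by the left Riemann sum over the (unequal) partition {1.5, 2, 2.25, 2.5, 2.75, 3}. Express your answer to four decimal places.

1.4951

Subinterval widths: 0.5, 0.25, 0.25, 0.25, 0.25.
Left endpoints: 1.5, 2, 2.25, 2.5, 2.75.
f(1.5) = 1.2, f(2) = 1, f(2.25) = 12/13, f(2.5) = 6/7, f(2.75) = 0.8.
Sum = Σ Δs_i · f(s_i).
Sum ≈ 1.4951.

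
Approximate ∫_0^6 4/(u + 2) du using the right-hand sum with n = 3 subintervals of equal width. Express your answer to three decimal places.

Δu = (6 − 0)/3 = 2.
Right endpoints: 2, 4, 6.
f(2) = 1, f(4) = 2/3, f(6) = 0.5.
Sum = Δu · [f(2) + f(4) + f(6)].
Sum ≈ 4.333.

4.333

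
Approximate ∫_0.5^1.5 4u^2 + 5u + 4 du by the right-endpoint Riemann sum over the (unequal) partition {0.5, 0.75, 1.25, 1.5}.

15.875

Subinterval widths: 0.25, 0.5, 0.25.
Right endpoints: 0.75, 1.25, 1.5.
f(0.75) = 10, f(1.25) = 16.5, f(1.5) = 20.5.
Sum = Σ Δu_i · f(u_i).
Sum = 15.875.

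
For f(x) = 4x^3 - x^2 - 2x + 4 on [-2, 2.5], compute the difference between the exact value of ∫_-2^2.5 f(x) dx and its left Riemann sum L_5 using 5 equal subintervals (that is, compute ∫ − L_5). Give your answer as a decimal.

36.2475

Exact integral: ∫_-2^2.5 f(x) dx = 30.9375.
L_5 = -5.31.
Error = 30.9375 − (-5.31) = 36.2475.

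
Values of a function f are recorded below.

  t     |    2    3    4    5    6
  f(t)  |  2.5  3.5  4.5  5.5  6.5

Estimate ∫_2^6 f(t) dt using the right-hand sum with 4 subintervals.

20

Δt = 1.
Sum = 1·[3.5 + 4.5 + 5.5 + 6.5] = 20.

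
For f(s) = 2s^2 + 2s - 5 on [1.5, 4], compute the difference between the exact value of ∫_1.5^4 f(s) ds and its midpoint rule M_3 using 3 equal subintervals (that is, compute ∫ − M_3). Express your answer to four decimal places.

0.2894

Exact integral: ∫_1.5^4 f(s) ds ≈ 41.666667.
M_3 ≈ 41.377315.
Error ≈ 41.666667 − 41.377315 ≈ 0.2894.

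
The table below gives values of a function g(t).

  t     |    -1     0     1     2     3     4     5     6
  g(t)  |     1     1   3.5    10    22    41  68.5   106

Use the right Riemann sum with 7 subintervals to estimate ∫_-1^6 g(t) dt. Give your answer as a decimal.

Δt = 1.
Sum = 1·[1 + 3.5 + 10 + 22 + 41 + 68.5 + 106] = 252.

252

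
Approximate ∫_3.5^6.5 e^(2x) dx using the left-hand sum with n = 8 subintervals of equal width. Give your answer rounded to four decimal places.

Δx = (6.5 − 3.5)/8 = 0.375.
Left endpoints: 3.5, 3.875, 4.25, 4.625, 5, 5.375, 5.75, 6.125.
f(3.5) ≈ 1096.6332, f(3.875) ≈ 2321.5724, f(4.25) ≈ 4914.7688, f(4.625) ≈ 10404.5657, f(5) ≈ 22026.4658, f(5.375) ≈ 46630.0285, f(5.75) ≈ 98715.7710, f(6.125) ≈ 208981.2889.
Sum = Δx · [f(3.5) + f(3.875) + f(4.25) + ...].
Sum ≈ 148159.1603.

148159.1603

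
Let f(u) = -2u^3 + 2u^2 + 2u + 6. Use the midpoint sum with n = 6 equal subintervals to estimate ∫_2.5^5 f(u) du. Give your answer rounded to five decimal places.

-185.56062

Δu = (5 − 2.5)/6 = 5/12.
Midpoints: 65/24, 3.125, 85/24, 95/24, 4.375, 115/24.
f(65/24) = -94313/6912, f(3.125) = -29.25390625, f(85/24) = -350293/6912, f(95/24) = -544583/6912, f(4.375) = -114.44921875, f(115/24) = -1095763/6912.
Sum = Δu · [f(65/24) + f(3.125) + f(85/24) + ...].
Sum ≈ -185.56062.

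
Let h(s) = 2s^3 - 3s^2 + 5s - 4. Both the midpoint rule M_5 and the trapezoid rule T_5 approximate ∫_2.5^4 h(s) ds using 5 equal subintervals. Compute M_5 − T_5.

M_5 = 78.283125.
T_5 = 78.84.
M_5 − T_5 = -0.556875.

-0.556875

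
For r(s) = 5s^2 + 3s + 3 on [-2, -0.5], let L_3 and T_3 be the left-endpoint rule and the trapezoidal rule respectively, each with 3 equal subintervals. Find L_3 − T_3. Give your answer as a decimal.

3.5625

L_3 = 15.875.
T_3 = 12.3125.
L_3 − T_3 = 3.5625.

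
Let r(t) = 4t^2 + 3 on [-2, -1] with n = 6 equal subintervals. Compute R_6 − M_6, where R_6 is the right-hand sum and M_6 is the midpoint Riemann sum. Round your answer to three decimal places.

R_6 ≈ 11.35185.
M_6 ≈ 12.32407.
R_6 − M_6 ≈ -0.972.

-0.972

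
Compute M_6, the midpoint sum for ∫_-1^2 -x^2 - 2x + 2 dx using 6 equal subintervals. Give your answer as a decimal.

0.0625

Δx = (2 − (-1))/6 = 0.5.
Midpoints: -0.75, -0.25, 0.25, 0.75, 1.25, 1.75.
f(-0.75) = 2.9375, f(-0.25) = 2.4375, f(0.25) = 1.4375, f(0.75) = -0.0625, f(1.25) = -2.0625, f(1.75) = -4.5625.
Sum = Δx · [f(-0.75) + f(-0.25) + f(0.25) + ...].
Sum = 0.0625.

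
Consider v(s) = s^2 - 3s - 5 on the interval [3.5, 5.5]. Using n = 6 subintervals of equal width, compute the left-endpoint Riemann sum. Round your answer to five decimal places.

2.20370

Δs = (5.5 − 3.5)/6 = 1/3.
Left endpoints: 3.5, 23/6, 25/6, 4.5, 29/6, 31/6.
v(3.5) = -3.25, v(23/6) = -65/36, v(25/6) = -5/36, v(4.5) = 1.75, v(29/6) = 139/36, v(31/6) = 223/36.
Sum = Δs · [v(3.5) + v(23/6) + v(25/6) + ...].
Sum ≈ 2.20370.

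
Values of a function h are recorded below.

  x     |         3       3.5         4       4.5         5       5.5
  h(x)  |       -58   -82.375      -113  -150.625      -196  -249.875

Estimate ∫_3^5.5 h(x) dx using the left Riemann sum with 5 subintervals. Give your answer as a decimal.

Δx = 0.5.
Sum = 0.5·[(-58) + (-82.375) + (-113) + (-150.625) + (-196)] = -300.

-300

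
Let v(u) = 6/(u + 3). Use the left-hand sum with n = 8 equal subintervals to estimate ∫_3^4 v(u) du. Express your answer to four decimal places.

Δu = (4 − 3)/8 = 0.125.
Left endpoints: 3, 3.125, 3.25, 3.375, 3.5, 3.625, 3.75, 3.875.
v(3) = 1, v(3.125) = 48/49, v(3.25) = 0.96, v(3.375) = 16/17, v(3.5) = 12/13, v(3.625) = 48/53, v(3.75) = 8/9, v(3.875) = 48/55.
Sum = Δu · [v(3) + v(3.125) + v(3.25) + ...].
Sum ≈ 0.9339.

0.9339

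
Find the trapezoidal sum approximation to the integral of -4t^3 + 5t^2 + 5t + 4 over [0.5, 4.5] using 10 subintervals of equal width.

-195

Δt = (4.5 − 0.5)/10 = 0.4.
f(0.5) = 7.25, f(0.9) = 9.634, f(1.3) = 10.162, f(1.7) = 7.298, f(2.1) = -0.494, f(2.5) = -14.75, f(2.9) = -37.006, f(3.3) = -68.798, f(3.7) = -111.662, f(4.1) = -167.134, f(4.5) = -236.75.
T_10 = (Δt/2)·[f(t_0) + 2f(t_1) + ... + 2f(t_{9}) + f(t_10)].
Sum = -195.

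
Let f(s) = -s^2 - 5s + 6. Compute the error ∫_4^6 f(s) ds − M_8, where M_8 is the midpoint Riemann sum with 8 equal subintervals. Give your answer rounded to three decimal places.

Exact integral: ∫_4^6 f(s) ds ≈ -88.66667.
M_8 = -88.65625.
Error ≈ -88.66667 − (-88.65625) ≈ -0.010.

-0.010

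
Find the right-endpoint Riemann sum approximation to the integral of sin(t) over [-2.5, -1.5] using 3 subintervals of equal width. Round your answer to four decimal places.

Δt = (-1.5 − (-2.5))/3 = 1/3.
Right endpoints: -13/6, -11/6, -1.5.
f(-13/6) ≈ -0.8277, f(-11/6) ≈ -0.9657, f(-1.5) ≈ -0.9975.
Sum = Δt · [f(-13/6) + f(-11/6) + f(-1.5)].
Sum ≈ -0.9303.

-0.9303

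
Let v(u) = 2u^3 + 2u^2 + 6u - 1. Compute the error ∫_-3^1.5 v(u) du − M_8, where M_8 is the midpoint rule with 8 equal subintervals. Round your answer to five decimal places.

Exact integral: ∫_-3^1.5 v(u) du = -42.46875.
M_8 ≈ -42.1721191.
Error ≈ -42.46875 − (-42.1721191) ≈ -0.29663.

-0.29663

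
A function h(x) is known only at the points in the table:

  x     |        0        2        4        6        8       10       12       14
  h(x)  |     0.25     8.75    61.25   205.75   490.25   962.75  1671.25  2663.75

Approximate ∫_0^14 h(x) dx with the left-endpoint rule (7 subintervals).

6800.5

Δx = 2.
Sum = 2·[0.25 + 8.75 + 61.25 + 205.75 + 490.25 + 962.75 + 1671.25] = 6800.5.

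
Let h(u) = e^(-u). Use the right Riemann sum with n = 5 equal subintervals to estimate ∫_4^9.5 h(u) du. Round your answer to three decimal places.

0.010

Δu = (9.5 − 4)/5 = 1.1.
Right endpoints: 5.1, 6.2, 7.3, 8.4, 9.5.
h(5.1) ≈ 0.006, h(6.2) ≈ 0.002, h(7.3) ≈ 0.001, h(8.4) ≈ 0.000, h(9.5) ≈ 0.000.
Sum = Δu · [h(5.1) + h(6.2) + h(7.3) + h(8.4) + h(9.5)].
Sum ≈ 0.010.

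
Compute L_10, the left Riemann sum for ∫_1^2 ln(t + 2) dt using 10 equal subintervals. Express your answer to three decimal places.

1.235

Δt = (2 − 1)/10 = 0.1.
Left endpoints: 1, 1.1, 1.2, 1.3, 1.4, 1.5, 1.6, 1.7, 1.8, 1.9.
f(1) ≈ 1.099, f(1.1) ≈ 1.131, f(1.2) ≈ 1.163, f(1.3) ≈ 1.194, f(1.4) ≈ 1.224, f(1.5) ≈ 1.253, f(1.6) ≈ 1.281, f(1.7) ≈ 1.308, f(1.8) ≈ 1.335, f(1.9) ≈ 1.361.
Sum = Δt · [f(1) + f(1.1) + f(1.2) + ...].
Sum ≈ 1.235.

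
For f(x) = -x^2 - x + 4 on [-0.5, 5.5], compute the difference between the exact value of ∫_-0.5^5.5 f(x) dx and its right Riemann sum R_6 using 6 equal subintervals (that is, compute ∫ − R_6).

Exact integral: ∫_-0.5^5.5 f(x) dx = -46.5.
R_6 = -65.5.
Error = -46.5 − (-65.5) = 19.

19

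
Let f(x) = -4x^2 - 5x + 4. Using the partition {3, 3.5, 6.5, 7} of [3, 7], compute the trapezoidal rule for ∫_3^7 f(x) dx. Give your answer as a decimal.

-523.5

Subinterval widths: 0.5, 3, 0.5.
f(3) = -47, f(3.5) = -62.5, f(6.5) = -197.5, f(7) = -227.
On each subinterval the trapezoid contributes (Δx_i/2)·[f(x_{i-1}) + f(x_i)].
Sum = -523.5.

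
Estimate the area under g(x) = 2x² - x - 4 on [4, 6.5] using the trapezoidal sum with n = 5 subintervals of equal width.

117.5

Δx = (6.5 − 4)/5 = 0.5.
g(4) = 24, g(4.5) = 32, g(5) = 41, g(5.5) = 51, g(6) = 62, g(6.5) = 74.
T_5 = (Δx/2)·[g(x_0) + 2g(x_1) + ... + 2g(x_{4}) + g(x_5)].
Sum = 117.5.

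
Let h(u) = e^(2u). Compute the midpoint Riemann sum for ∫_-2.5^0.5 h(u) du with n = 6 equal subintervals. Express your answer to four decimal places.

1.3009

Δu = (0.5 − (-2.5))/6 = 0.5.
Midpoints: -2.25, -1.75, -1.25, -0.75, -0.25, 0.25.
h(-2.25) ≈ 0.0111, h(-1.75) ≈ 0.0302, h(-1.25) ≈ 0.0821, h(-0.75) ≈ 0.2231, h(-0.25) ≈ 0.6065, h(0.25) ≈ 1.6487.
Sum = Δu · [h(-2.25) + h(-1.75) + h(-1.25) + ...].
Sum ≈ 1.3009.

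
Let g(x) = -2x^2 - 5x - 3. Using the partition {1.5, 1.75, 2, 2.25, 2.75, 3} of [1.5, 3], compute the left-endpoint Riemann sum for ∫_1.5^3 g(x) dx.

-33.625

Subinterval widths: 0.25, 0.25, 0.25, 0.5, 0.25.
Left endpoints: 1.5, 1.75, 2, 2.25, 2.75.
g(1.5) = -15, g(1.75) = -17.875, g(2) = -21, g(2.25) = -24.375, g(2.75) = -31.875.
Sum = Σ Δx_i · g(x_i).
Sum = -33.625.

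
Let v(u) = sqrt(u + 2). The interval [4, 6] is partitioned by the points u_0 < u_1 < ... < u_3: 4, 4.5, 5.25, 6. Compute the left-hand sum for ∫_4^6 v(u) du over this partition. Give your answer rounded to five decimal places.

Subinterval widths: 0.5, 0.75, 0.75.
Left endpoints: 4, 4.5, 5.25.
v(4) ≈ 2.44949, v(4.5) ≈ 2.54951, v(5.25) ≈ 2.69258.
Sum = Σ Δu_i · v(u_i).
Sum ≈ 5.15631.

5.15631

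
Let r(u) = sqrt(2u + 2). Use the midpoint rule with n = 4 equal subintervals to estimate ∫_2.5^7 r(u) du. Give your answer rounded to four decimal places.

15.1666

Δu = (7 − 2.5)/4 = 1.125.
Midpoints: 3.0625, 4.1875, 5.3125, 6.4375.
r(3.0625) ≈ 2.8504, r(4.1875) ≈ 3.2210, r(5.3125) ≈ 3.5532, r(6.4375) ≈ 3.8568.
Sum = Δu · [r(3.0625) + r(4.1875) + r(5.3125) + r(6.4375)].
Sum ≈ 15.1666.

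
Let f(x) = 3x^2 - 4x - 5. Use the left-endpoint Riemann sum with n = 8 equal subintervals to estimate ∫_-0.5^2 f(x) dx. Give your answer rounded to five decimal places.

-11.94824

Δx = (2 − (-0.5))/8 = 0.3125.
Left endpoints: -0.5, -0.1875, 0.125, 0.4375, 0.75, 1.0625, 1.375, 1.6875.
f(-0.5) = -2.25, f(-0.1875) = -4.14453125, f(0.125) = -5.453125, f(0.4375) = -6.17578125, f(0.75) = -6.3125, f(1.0625) = -5.86328125, f(1.375) = -4.828125, f(1.6875) = -3.20703125.
Sum = Δx · [f(-0.5) + f(-0.1875) + f(0.125) + ...].
Sum ≈ -11.94824.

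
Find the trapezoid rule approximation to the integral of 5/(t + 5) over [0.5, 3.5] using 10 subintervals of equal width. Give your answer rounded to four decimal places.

2.1773

Δt = (3.5 − 0.5)/10 = 0.3.
f(0.5) = 10/11, f(0.8) = 25/29, f(1.1) = 50/61, f(1.4) = 0.78125, f(1.7) = 50/67, f(2) = 5/7, f(2.3) = 50/73, f(2.6) = 25/38, f(2.9) = 50/79, f(3.2) = 25/41, f(3.5) = 10/17.
T_10 = (Δt/2)·[f(t_0) + 2f(t_1) + ... + 2f(t_{9}) + f(t_10)].
Sum ≈ 2.1773.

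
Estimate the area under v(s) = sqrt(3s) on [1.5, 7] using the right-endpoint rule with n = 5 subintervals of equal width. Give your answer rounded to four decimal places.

20.5799

Δs = (7 − 1.5)/5 = 1.1.
Right endpoints: 2.6, 3.7, 4.8, 5.9, 7.
v(2.6) ≈ 2.7928, v(3.7) ≈ 3.3317, v(4.8) ≈ 3.7947, v(5.9) ≈ 4.2071, v(7) ≈ 4.5826.
Sum = Δs · [v(2.6) + v(3.7) + v(4.8) + v(5.9) + v(7)].
Sum ≈ 20.5799.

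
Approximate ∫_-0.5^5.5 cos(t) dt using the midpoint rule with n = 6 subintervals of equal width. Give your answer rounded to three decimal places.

Δt = (5.5 − (-0.5))/6 = 1.
Midpoints: 0, 1, 2, 3, 4, 5.
f(0) ≈ 1.000, f(1) ≈ 0.540, f(2) ≈ -0.416, f(3) ≈ -0.990, f(4) ≈ -0.654, f(5) ≈ 0.284.
Sum = Δt · [f(0) + f(1) + f(2) + ...].
Sum ≈ -0.236.

-0.236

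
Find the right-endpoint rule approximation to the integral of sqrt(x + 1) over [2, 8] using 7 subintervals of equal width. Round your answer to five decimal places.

Δx = (8 − 2)/7 = 6/7.
Right endpoints: 20/7, 26/7, 32/7, 38/7, 44/7, 50/7, 8.
f(20/7) ≈ 1.96396, f(26/7) ≈ 2.17124, f(32/7) ≈ 2.36039, f(38/7) ≈ 2.53546, f(44/7) ≈ 2.69921, f(50/7) ≈ 2.85357, f(8) ≈ 3.00000.
Sum = Δx · [f(20/7) + f(26/7) + f(32/7) + ...].
Sum ≈ 15.07185.

15.07185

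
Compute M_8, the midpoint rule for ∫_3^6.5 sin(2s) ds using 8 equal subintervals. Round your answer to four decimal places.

0.0272

Δs = (6.5 − 3)/8 = 0.4375.
Midpoints: 3.21875, 3.65625, 4.09375, 4.53125, 4.96875, 5.40625, 5.84375, 6.28125.
f(3.21875) ≈ 0.1537, f(3.65625) ≈ 0.8569, f(4.09375) ≈ 0.9449, f(4.53125) ≈ 0.3544, f(4.96875) ≈ -0.4906, f(5.40625) ≈ -0.9833, f(5.84375) ≈ -0.7700, f(6.28125) ≈ -0.0039.
Sum = Δs · [f(3.21875) + f(3.65625) + f(4.09375) + ...].
Sum ≈ 0.0272.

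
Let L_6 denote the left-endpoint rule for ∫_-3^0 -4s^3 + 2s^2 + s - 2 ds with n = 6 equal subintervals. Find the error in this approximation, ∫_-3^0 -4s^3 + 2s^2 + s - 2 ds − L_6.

-33.25

Exact integral: ∫_-3^0 f(s) ds = 88.5.
L_6 = 121.75.
Error = 88.5 − 121.75 = -33.25.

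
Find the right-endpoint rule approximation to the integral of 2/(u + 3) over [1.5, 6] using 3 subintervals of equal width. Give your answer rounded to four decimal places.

Δu = (6 − 1.5)/3 = 1.5.
Right endpoints: 3, 4.5, 6.
f(3) = 1/3, f(4.5) = 4/15, f(6) = 2/9.
Sum = Δu · [f(3) + f(4.5) + f(6)].
Sum ≈ 1.2333.

1.2333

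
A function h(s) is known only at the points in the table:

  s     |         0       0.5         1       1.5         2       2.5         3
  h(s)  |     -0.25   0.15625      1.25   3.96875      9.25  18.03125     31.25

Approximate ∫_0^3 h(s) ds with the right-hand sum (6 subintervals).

31.953125

Δs = 0.5.
Sum = 0.5·[0.15625 + 1.25 + 3.96875 + 9.25 + 18.03125 + 31.25] = 31.953125.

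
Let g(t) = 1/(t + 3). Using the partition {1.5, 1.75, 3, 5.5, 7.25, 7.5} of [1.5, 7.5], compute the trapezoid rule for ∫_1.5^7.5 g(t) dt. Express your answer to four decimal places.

Subinterval widths: 0.25, 1.25, 2.5, 1.75, 0.25.
g(1.5) = 2/9, g(1.75) = 4/19, g(3) = 1/6, g(5.5) = 2/17, g(7.25) = 4/41, g(7.5) = 2/21.
On each subinterval the trapezoid contributes (Δt_i/2)·[g(t_{i-1}) + g(t_i)].
Sum ≈ 0.8576.

0.8576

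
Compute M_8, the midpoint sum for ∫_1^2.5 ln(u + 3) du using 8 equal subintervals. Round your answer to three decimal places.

2.331

Δu = (2.5 − 1)/8 = 0.1875.
Midpoints: 1.09375, 1.28125, 1.46875, 1.65625, 1.84375, 2.03125, 2.21875, 2.40625.
f(1.09375) ≈ 1.409, f(1.28125) ≈ 1.454, f(1.46875) ≈ 1.497, f(1.65625) ≈ 1.538, f(1.84375) ≈ 1.578, f(2.03125) ≈ 1.616, f(2.21875) ≈ 1.652, f(2.40625) ≈ 1.688.
Sum = Δu · [f(1.09375) + f(1.28125) + f(1.46875) + ...].
Sum ≈ 2.331.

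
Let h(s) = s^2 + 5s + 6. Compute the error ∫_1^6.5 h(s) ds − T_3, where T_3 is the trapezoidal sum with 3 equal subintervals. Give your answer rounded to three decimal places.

Exact integral: ∫_1^6.5 h(s) ds ≈ 227.33333.
T_3 ≈ 230.41435.
Error ≈ 227.33333 − 230.41435 ≈ -3.081.

-3.081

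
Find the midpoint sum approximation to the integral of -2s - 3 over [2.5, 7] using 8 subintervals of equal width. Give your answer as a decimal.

-56.25

Δs = (7 − 2.5)/8 = 0.5625.
Midpoints: 2.78125, 3.34375, 3.90625, 4.46875, 5.03125, 5.59375, 6.15625, 6.71875.
f(2.78125) = -8.5625, f(3.34375) = -9.6875, f(3.90625) = -10.8125, f(4.46875) = -11.9375, f(5.03125) = -13.0625, f(5.59375) = -14.1875, f(6.15625) = -15.3125, f(6.71875) = -16.4375.
Sum = Δs · [f(2.78125) + f(3.34375) + f(3.90625) + ...].
Sum = -56.25.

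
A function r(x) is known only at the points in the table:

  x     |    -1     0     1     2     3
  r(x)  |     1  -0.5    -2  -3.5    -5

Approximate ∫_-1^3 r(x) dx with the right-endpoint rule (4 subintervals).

-11

Δx = 1.
Sum = 1·[(-0.5) + (-2) + (-3.5) + (-5)] = -11.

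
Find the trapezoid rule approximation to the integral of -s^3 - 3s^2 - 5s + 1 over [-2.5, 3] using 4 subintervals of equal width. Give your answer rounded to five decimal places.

-60.98340

Δs = (3 − (-2.5))/4 = 1.375.
f(-2.5) = 10.375, f(-1.125) = 2177/512, f(0.25) = -0.453125, f(1.625) = -9901/512, f(3) = -68.
T_4 = (Δs/2)·[f(s_0) + 2f(s_1) + 2f(s_2) + 2f(s_3) + f(s_4)].
Sum ≈ -60.98340.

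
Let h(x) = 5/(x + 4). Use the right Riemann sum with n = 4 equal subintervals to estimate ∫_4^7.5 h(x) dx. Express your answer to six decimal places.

Δx = (7.5 − 4)/4 = 0.875.
Right endpoints: 4.875, 5.75, 6.625, 7.5.
h(4.875) = 40/71, h(5.75) = 20/39, h(6.625) = 8/17, h(7.5) = 10/23.
Sum = Δx · [h(4.875) + h(5.75) + h(6.625) + h(7.5)].
Sum ≈ 1.733875.

1.733875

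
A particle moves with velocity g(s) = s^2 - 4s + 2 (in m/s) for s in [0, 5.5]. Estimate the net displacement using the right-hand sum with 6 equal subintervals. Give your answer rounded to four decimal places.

10.5098

Δs = (5.5 − 0)/6 = 11/12.
Right endpoints: 11/12, 11/6, 2.75, 11/3, 55/12, 5.5.
g(11/12) = -119/144, g(11/6) = -71/36, g(2.75) = -1.4375, g(11/3) = 7/9, g(55/12) = 673/144, g(5.5) = 10.25.
Sum = Δs · [g(11/12) + g(11/6) + g(2.75) + ...].
Sum ≈ 10.5098.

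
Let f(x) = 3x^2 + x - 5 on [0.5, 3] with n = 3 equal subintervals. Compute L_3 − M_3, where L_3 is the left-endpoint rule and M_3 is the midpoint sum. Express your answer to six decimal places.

-10.677083

L_3 ≈ 7.63888889.
M_3 ≈ 18.31597222.
L_3 − M_3 ≈ -10.677083.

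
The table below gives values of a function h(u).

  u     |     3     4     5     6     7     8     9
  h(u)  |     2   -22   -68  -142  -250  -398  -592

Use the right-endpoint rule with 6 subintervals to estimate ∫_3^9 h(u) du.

Δu = 1.
Sum = 1·[(-22) + (-68) + (-142) + (-250) + (-398) + (-592)] = -1472.

-1472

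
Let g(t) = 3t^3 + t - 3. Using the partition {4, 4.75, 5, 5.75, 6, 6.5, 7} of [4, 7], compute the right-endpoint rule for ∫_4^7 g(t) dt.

1859.4453125

Subinterval widths: 0.75, 0.25, 0.75, 0.25, 0.5, 0.5.
Right endpoints: 4.75, 5, 5.75, 6, 6.5, 7.
g(4.75) = 323.265625, g(5) = 377, g(5.75) = 573.078125, g(6) = 651, g(6.5) = 827.375, g(7) = 1033.
Sum = Σ Δt_i · g(t_i).
Sum = 1859.4453125.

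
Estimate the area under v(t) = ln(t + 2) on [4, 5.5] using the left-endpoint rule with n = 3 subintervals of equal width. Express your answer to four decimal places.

Δt = (5.5 − 4)/3 = 0.5.
Left endpoints: 4, 4.5, 5.
v(4) ≈ 1.7918, v(4.5) ≈ 1.8718, v(5) ≈ 1.9459.
Sum = Δt · [v(4) + v(4.5) + v(5)].
Sum ≈ 2.8047.

2.8047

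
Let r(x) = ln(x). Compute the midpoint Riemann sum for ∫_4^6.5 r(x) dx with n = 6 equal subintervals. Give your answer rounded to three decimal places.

4.122

Δx = (6.5 − 4)/6 = 5/12.
Midpoints: 101/24, 4.625, 121/24, 131/24, 5.875, 151/24.
r(101/24) ≈ 1.437, r(4.625) ≈ 1.531, r(121/24) ≈ 1.618, r(131/24) ≈ 1.697, r(5.875) ≈ 1.771, r(151/24) ≈ 1.839.
Sum = Δx · [r(101/24) + r(4.625) + r(121/24) + ...].
Sum ≈ 4.122.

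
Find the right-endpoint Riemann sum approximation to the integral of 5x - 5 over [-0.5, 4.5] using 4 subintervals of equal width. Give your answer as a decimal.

Δx = (4.5 − (-0.5))/4 = 1.25.
Right endpoints: 0.75, 2, 3.25, 4.5.
f(0.75) = -1.25, f(2) = 5, f(3.25) = 11.25, f(4.5) = 17.5.
Sum = Δx · [f(0.75) + f(2) + f(3.25) + f(4.5)].
Sum = 40.625.

40.625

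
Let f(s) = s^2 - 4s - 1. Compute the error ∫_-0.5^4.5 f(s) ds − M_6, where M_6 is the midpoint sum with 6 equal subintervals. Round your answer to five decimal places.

Exact integral: ∫_-0.5^4.5 f(s) ds ≈ -14.5833333.
M_6 ≈ -14.8726852.
Error ≈ -14.5833333 − (-14.8726852) ≈ 0.28935.

0.28935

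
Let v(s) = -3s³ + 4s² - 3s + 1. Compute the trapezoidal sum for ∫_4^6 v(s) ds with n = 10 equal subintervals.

Δs = (6 − 4)/10 = 0.2.
v(4) = -139, v(4.2) = -163.304, v(4.4) = -190.312, v(4.6) = -220.168, v(4.8) = -253.016, v(5) = -289, v(5.2) = -328.264, v(5.4) = -370.952, v(5.6) = -417.208, v(5.8) = -467.176, v(6) = -521.
T_10 = (Δs/2)·[v(s_0) + 2v(s_1) + ... + 2v(s_{9}) + v(s_10)].
Sum = -605.88.

-605.88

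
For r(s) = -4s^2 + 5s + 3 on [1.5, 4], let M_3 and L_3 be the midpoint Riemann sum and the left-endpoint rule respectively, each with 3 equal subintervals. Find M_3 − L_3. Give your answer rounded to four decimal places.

-15.9722

M_3 ≈ -38.379630.
L_3 ≈ -22.407407.
M_3 − L_3 ≈ -15.9722.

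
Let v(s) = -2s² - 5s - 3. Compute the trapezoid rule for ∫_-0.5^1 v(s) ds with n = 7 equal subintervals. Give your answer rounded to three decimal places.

Δs = (1 − (-0.5))/7 = 3/14.
v(-0.5) = -1, v(-2/7) = -85/49, v(-1/14) = -130/49, v(1/7) = -184/49, v(5/14) = -247/49, v(4/7) = -319/49, v(11/14) = -400/49, v(1) = -10.
T_7 = (Δs/2)·[v(s_0) + 2v(s_1) + ... + 2v(s_{6}) + v(s_7)].
Sum ≈ -7.148.

-7.148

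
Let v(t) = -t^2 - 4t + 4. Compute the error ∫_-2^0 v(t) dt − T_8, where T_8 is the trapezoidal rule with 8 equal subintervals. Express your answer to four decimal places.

0.0208

Exact integral: ∫_-2^0 v(t) dt ≈ 13.333333.
T_8 = 13.3125.
Error ≈ 13.333333 − 13.3125 ≈ 0.0208.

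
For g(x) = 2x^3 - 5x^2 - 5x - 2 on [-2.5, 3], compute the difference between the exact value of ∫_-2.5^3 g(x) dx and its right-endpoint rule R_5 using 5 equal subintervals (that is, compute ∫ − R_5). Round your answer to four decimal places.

-20.3179

Exact integral: ∫_-2.5^3 g(x) dx ≈ -67.947917.
R_5 = -47.63.
Error ≈ -67.947917 − (-47.63) ≈ -20.3179.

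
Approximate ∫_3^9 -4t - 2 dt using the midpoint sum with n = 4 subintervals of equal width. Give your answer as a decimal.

Δt = (9 − 3)/4 = 1.5.
Midpoints: 3.75, 5.25, 6.75, 8.25.
f(3.75) = -17, f(5.25) = -23, f(6.75) = -29, f(8.25) = -35.
Sum = Δt · [f(3.75) + f(5.25) + f(6.75) + f(8.25)].
Sum = -156.

-156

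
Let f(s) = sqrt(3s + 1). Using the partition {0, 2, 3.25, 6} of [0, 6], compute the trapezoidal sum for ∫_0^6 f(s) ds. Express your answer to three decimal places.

Subinterval widths: 2, 1.25, 2.75.
f(0) ≈ 1.000, f(2) ≈ 2.646, f(3.25) ≈ 3.279, f(6) ≈ 4.359.
On each subinterval the trapezoid contributes (Δs_i/2)·[f(s_{i-1}) + f(s_i)].
Sum ≈ 17.850.

17.850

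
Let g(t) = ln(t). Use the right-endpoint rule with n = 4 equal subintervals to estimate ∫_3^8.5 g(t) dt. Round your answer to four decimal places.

10.0771

Δt = (8.5 − 3)/4 = 1.375.
Right endpoints: 4.375, 5.75, 7.125, 8.5.
g(4.375) ≈ 1.4759, g(5.75) ≈ 1.7492, g(7.125) ≈ 1.9636, g(8.5) ≈ 2.1401.
Sum = Δt · [g(4.375) + g(5.75) + g(7.125) + g(8.5)].
Sum ≈ 10.0771.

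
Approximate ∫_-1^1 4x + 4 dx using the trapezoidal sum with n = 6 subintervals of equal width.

Δx = (1 − (-1))/6 = 1/3.
f(-1) = 0, f(-2/3) = 4/3, f(-1/3) = 8/3, f(0) = 4, f(1/3) = 16/3, f(2/3) = 20/3, f(1) = 8.
T_6 = (Δx/2)·[f(x_0) + 2f(x_1) + ... + 2f(x_{5}) + f(x_6)].
Sum = 8.

8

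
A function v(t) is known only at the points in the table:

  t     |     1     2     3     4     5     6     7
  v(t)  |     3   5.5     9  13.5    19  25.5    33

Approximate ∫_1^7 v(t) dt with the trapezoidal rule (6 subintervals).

Δt = 1.
T_6 = (1/2)·[3 + 2·5.5 + 2·9 + 2·13.5 + 2·19 + 2·25.5 + 33] = 90.5.

90.5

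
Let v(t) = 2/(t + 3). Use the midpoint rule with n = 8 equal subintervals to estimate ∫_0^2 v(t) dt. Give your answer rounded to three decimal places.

1.021

Δt = (2 − 0)/8 = 0.25.
Midpoints: 0.125, 0.375, 0.625, 0.875, 1.125, 1.375, 1.625, 1.875.
v(0.125) = 0.64, v(0.375) = 16/27, v(0.625) = 16/29, v(0.875) = 16/31, v(1.125) = 16/33, v(1.375) = 16/35, v(1.625) = 16/37, v(1.875) = 16/39.
Sum = Δt · [v(0.125) + v(0.375) + v(0.625) + ...].
Sum ≈ 1.021.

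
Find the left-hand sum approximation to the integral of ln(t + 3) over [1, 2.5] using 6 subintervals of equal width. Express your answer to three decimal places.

Δt = (2.5 − 1)/6 = 0.25.
Left endpoints: 1, 1.25, 1.5, 1.75, 2, 2.25.
f(1) ≈ 1.386, f(1.25) ≈ 1.447, f(1.5) ≈ 1.504, f(1.75) ≈ 1.558, f(2) ≈ 1.609, f(2.25) ≈ 1.658.
Sum = Δt · [f(1) + f(1.25) + f(1.5) + ...].
Sum ≈ 2.291.

2.291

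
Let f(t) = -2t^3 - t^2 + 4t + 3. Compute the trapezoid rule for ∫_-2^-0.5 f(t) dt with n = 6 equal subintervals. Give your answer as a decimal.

2.4453125

Δt = (-0.5 − (-2))/6 = 0.25.
f(-2) = 7, f(-1.75) = 3.65625, f(-1.5) = 1.5, f(-1.25) = 0.34375, f(-1) = 0, f(-0.75) = 0.28125, f(-0.5) = 1.
T_6 = (Δt/2)·[f(t_0) + 2f(t_1) + ... + 2f(t_{5}) + f(t_6)].
Sum = 2.4453125.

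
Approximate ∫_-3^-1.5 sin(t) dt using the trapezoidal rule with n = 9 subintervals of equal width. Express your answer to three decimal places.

Δt = (-1.5 − (-3))/9 = 1/6.
f(-3) ≈ -0.141, f(-17/6) ≈ -0.303, f(-8/3) ≈ -0.457, f(-2.5) ≈ -0.598, f(-7/3) ≈ -0.723, f(-13/6) ≈ -0.828, f(-2) ≈ -0.909, f(-11/6) ≈ -0.966, f(-5/3) ≈ -0.995, f(-1.5) ≈ -0.997.
T_9 = (Δt/2)·[f(t_0) + 2f(t_1) + ... + 2f(t_{8}) + f(t_9)].
Sum ≈ -1.058.

-1.058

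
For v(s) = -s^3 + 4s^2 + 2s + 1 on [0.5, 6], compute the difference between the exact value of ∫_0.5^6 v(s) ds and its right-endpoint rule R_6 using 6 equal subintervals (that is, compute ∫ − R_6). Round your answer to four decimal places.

32.7883

Exact integral: ∫_0.5^6 v(s) ds ≈ 5.098958.
R_6 ≈ -27.689381.
Error ≈ 5.098958 − (-27.689381) ≈ 32.7883.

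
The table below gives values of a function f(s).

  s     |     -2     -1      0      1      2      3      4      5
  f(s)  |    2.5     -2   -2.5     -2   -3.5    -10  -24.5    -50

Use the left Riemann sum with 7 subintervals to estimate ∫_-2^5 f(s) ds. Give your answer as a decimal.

Δs = 1.
Sum = 1·[2.5 + (-2) + (-2.5) + (-2) + (-3.5) + (-10) + (-24.5)] = -42.

-42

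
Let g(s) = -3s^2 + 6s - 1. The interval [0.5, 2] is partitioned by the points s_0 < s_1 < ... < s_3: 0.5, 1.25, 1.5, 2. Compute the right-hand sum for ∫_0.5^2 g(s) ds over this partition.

1.171875

Subinterval widths: 0.75, 0.25, 0.5.
Right endpoints: 1.25, 1.5, 2.
g(1.25) = 1.8125, g(1.5) = 1.25, g(2) = -1.
Sum = Σ Δs_i · g(s_i).
Sum = 1.171875.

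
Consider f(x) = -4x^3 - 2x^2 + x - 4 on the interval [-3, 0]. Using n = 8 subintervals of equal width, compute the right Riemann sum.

31.3125

Δx = (0 − (-3))/8 = 0.375.
Right endpoints: -2.625, -2.25, -1.875, -1.5, -1.125, -0.75, -0.375, 0.
f(-2.625) = 51.9453125, f(-2.25) = 29.1875, f(-1.875) = 13.4609375, f(-1.5) = 3.5, f(-1.125) = -1.9609375, f(-0.75) = -4.1875, f(-0.375) = -4.4453125, f(0) = -4.
Sum = Δx · [f(-2.625) + f(-2.25) + f(-1.875) + ...].
Sum = 31.3125.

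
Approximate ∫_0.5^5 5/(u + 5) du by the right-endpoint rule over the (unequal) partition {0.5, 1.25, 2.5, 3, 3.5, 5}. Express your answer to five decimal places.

Subinterval widths: 0.75, 1.25, 0.5, 0.5, 1.5.
Right endpoints: 1.25, 2.5, 3, 3.5, 5.
f(1.25) = 0.8, f(2.5) = 2/3, f(3) = 0.625, f(3.5) = 10/17, f(5) = 0.5.
Sum = Σ Δu_i · f(u_i).
Sum ≈ 2.78995.

2.78995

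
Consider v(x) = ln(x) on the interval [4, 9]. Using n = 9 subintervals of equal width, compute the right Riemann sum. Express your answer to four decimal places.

Δx = (9 − 4)/9 = 5/9.
Right endpoints: 41/9, 46/9, 17/3, 56/9, 61/9, 22/3, 71/9, 76/9, 9.
v(41/9) ≈ 1.5163, v(46/9) ≈ 1.6314, v(17/3) ≈ 1.7346, v(56/9) ≈ 1.8281, v(61/9) ≈ 1.9136, v(22/3) ≈ 1.9924, v(71/9) ≈ 2.0655, v(76/9) ≈ 2.1335, v(9) ≈ 2.1972.
Sum = Δx · [v(41/9) + v(46/9) + v(17/3) + ...].
Sum ≈ 9.4515.

9.4515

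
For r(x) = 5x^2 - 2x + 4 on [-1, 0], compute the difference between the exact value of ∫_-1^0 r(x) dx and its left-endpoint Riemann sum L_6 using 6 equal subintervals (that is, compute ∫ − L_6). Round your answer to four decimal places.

Exact integral: ∫_-1^0 r(x) dx ≈ 6.666667.
L_6 ≈ 7.273148.
Error ≈ 6.666667 − 7.273148 ≈ -0.6065.

-0.6065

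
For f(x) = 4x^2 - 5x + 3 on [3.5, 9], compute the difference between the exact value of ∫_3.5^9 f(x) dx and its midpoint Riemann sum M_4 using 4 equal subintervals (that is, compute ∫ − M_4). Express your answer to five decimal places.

3.46615

Exact integral: ∫_3.5^9 f(x) dx ≈ 759.4583333.
M_4 = 755.9921875.
Error ≈ 759.4583333 − 755.9921875 ≈ 3.46615.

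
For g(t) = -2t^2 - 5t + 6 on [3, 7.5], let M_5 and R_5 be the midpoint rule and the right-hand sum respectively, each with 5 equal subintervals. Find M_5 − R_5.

54.4725

M_5 = -353.7675.
R_5 = -408.24.
M_5 − R_5 = 54.4725.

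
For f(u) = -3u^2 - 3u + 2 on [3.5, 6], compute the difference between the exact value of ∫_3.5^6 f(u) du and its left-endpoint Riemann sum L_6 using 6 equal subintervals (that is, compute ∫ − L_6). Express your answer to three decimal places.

Exact integral: ∫_3.5^6 f(u) du = -203.75.
L_6 ≈ -187.56076.
Error ≈ -203.75 − (-187.56076) ≈ -16.189.

-16.189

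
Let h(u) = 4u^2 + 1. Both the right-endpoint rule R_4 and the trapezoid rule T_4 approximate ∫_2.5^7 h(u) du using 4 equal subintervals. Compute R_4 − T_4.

96.1875

R_4 = 540.984375.
T_4 = 444.796875.
R_4 − T_4 = 96.1875.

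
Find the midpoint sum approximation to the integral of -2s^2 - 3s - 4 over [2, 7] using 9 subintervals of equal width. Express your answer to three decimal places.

Δs = (7 − 2)/9 = 5/9.
Midpoints: 41/18, 17/6, 61/18, 71/18, 4.5, 91/18, 101/18, 37/6, 121/18.
f(41/18) = -1718/81, f(17/6) = -257/9, f(61/18) = -3008/81, f(71/18) = -3803/81, f(4.5) = -58, f(91/18) = -5693/81, f(101/18) = -6788/81, f(37/6) = -887/9, f(121/18) = -9278/81.
Sum = Δs · [f(41/18) + f(17/6) + f(61/18) + ...].
Sum ≈ -310.576.

-310.576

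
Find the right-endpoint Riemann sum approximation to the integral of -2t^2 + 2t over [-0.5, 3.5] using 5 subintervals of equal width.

Δt = (3.5 − (-0.5))/5 = 0.8.
Right endpoints: 0.3, 1.1, 1.9, 2.7, 3.5.
f(0.3) = 0.42, f(1.1) = -0.22, f(1.9) = -3.42, f(2.7) = -9.18, f(3.5) = -17.5.
Sum = Δt · [f(0.3) + f(1.1) + f(1.9) + f(2.7) + f(3.5)].
Sum = -23.92.

-23.92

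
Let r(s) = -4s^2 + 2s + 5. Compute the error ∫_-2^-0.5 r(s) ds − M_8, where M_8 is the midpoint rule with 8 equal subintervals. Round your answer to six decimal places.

Exact integral: ∫_-2^-0.5 r(s) ds = -6.75.
M_8 ≈ -6.73242188.
Error ≈ -6.75 − (-6.73242188) ≈ -0.017578.

-0.017578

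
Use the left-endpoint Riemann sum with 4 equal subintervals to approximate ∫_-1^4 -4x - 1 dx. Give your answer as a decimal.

-22.5

Δx = (4 − (-1))/4 = 1.25.
Left endpoints: -1, 0.25, 1.5, 2.75.
f(-1) = 3, f(0.25) = -2, f(1.5) = -7, f(2.75) = -12.
Sum = Δx · [f(-1) + f(0.25) + f(1.5) + f(2.75)].
Sum = -22.5.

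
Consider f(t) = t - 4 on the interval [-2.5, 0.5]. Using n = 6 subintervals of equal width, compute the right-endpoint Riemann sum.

-14.25

Δt = (0.5 − (-2.5))/6 = 0.5.
Right endpoints: -2, -1.5, -1, -0.5, 0, 0.5.
f(-2) = -6, f(-1.5) = -5.5, f(-1) = -5, f(-0.5) = -4.5, f(0) = -4, f(0.5) = -3.5.
Sum = Δt · [f(-2) + f(-1.5) + f(-1) + ...].
Sum = -14.25.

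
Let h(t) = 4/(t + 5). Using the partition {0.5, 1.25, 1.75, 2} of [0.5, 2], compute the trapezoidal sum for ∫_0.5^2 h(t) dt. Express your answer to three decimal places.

0.966

Subinterval widths: 0.75, 0.5, 0.25.
h(0.5) = 8/11, h(1.25) = 0.64, h(1.75) = 16/27, h(2) = 4/7.
On each subinterval the trapezoid contributes (Δt_i/2)·[h(t_{i-1}) + h(t_i)].
Sum ≈ 0.966.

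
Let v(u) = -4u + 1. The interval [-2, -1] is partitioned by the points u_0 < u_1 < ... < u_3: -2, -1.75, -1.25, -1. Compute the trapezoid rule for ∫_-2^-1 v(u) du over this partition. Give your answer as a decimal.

7

Subinterval widths: 0.25, 0.5, 0.25.
v(-2) = 9, v(-1.75) = 8, v(-1.25) = 6, v(-1) = 5.
On each subinterval the trapezoid contributes (Δu_i/2)·[v(u_{i-1}) + v(u_i)].
Sum = 7.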